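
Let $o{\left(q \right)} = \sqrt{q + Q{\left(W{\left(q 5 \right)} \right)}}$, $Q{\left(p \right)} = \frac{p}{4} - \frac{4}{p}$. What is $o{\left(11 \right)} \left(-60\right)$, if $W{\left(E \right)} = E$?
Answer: $- \frac{6 \sqrt{298595}}{11} \approx -298.06$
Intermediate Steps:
$Q{\left(p \right)} = - \frac{4}{p} + \frac{p}{4}$ ($Q{\left(p \right)} = p \frac{1}{4} - \frac{4}{p} = \frac{p}{4} - \frac{4}{p} = - \frac{4}{p} + \frac{p}{4}$)
$o{\left(q \right)} = \sqrt{- \frac{4}{5 q} + \frac{9 q}{4}}$ ($o{\left(q \right)} = \sqrt{q + \left(- \frac{4}{q 5} + \frac{q 5}{4}\right)} = \sqrt{q + \left(- \frac{4}{5 q} + \frac{5 q}{4}\right)} = \sqrt{- \frac{4}{5 q} + \frac{9 q}{4}}$)
$o{\left(11 \right)} \left(-60\right) = \frac{\sqrt{- \frac{80}{11} + 225 \cdot 11}}{10} \left(-60\right) = \frac{\sqrt{\left(-80\right) \frac{1}{11} + 2475}}{10} \left(-60\right) = \frac{\sqrt{- \frac{80}{11} + 2475}}{10} \left(-60\right) = \frac{\sqrt{\frac{27145}{11}}}{10} \left(-60\right) = \frac{\frac{1}{11} \sqrt{298595}}{10} \left(-60\right) = \frac{\sqrt{298595}}{110} \left(-60\right) = - \frac{6 \sqrt{298595}}{11}$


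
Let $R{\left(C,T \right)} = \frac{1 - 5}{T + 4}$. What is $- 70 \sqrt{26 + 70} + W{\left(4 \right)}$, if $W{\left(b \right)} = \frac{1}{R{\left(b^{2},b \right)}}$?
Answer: $-2 - 280 \sqrt{6} \approx -687.86$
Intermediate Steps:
$R{\left(C,T \right)} = - \frac{4}{4 + T}$
$W{\left(b \right)} = -1 - \frac{b}{4}$ ($W{\left(b \right)} = \frac{1}{\left(-4\right) \frac{1}{4 + b}} = -1 - \frac{b}{4}$)
$- 70 \sqrt{26 + 70} + W{\left(4 \right)} = - 70 \sqrt{26 + 70} - 2 = - 70 \sqrt{96} - 2 = - 70 \cdot 4 \sqrt{6} - 2 = - 280 \sqrt{6} - 2 = -2 - 280 \sqrt{6}$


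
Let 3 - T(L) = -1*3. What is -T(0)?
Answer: -6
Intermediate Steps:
T(L) = 6 (T(L) = 3 - (-1)*3 = 3 - 1*(-3) = 3 + 3 = 6)
-T(0) = -1*6 = -6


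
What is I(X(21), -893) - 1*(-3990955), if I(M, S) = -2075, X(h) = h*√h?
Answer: 3988880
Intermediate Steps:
X(h) = h^(3/2)
I(X(21), -893) - 1*(-3990955) = -2075 - 1*(-3990955) = -2075 + 3990955 = 3988880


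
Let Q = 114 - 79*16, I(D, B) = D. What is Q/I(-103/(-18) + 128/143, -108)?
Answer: -2960100/17033 ≈ -173.79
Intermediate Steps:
Q = -1150 (Q = 114 - 1264 = -1150)
Q/I(-103/(-18) + 128/143, -108) = -1150/(-103/(-18) + 128/143) = -1150/(-103*(-1/18) + 128*(1/143)) = -1150/(103/18 + 128/143) = -1150/17033/2574 = -1150*2574/17033 = -2960100/17033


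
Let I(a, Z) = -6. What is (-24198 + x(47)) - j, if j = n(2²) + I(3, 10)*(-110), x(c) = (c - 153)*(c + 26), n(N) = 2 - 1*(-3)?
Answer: -32601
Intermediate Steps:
n(N) = 5 (n(N) = 2 + 3 = 5)
x(c) = (-153 + c)*(26 + c)
j = 665 (j = 5 - 6*(-110) = 5 + 660 = 665)
(-24198 + x(47)) - j = (-24198 + (-3978 + 47² - 127*47)) - 1*665 = (-24198 + (-3978 + 2209 - 5969)) - 665 = (-24198 - 7738) - 665 = -31936 - 665 = -32601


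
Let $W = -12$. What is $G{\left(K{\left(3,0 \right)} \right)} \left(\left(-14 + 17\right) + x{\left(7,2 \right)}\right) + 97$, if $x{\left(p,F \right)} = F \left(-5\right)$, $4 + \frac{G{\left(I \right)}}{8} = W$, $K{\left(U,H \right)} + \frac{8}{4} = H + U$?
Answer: $993$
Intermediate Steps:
$K{\left(U,H \right)} = -2 + H + U$ ($K{\left(U,H \right)} = -2 + \left(H + U\right) = -2 + H + U$)
$G{\left(I \right)} = -128$ ($G{\left(I \right)} = -32 + 8 \left(-12\right) = -32 - 96 = -128$)
$x{\left(p,F \right)} = - 5 F$
$G{\left(K{\left(3,0 \right)} \right)} \left(\left(-14 + 17\right) + x{\left(7,2 \right)}\right) + 97 = - 128 \left(\left(-14 + 17\right) - 10\right) + 97 = - 128 \left(3 - 10\right) + 97 = \left(-128\right) \left(-7\right) + 97 = 896 + 97 = 993$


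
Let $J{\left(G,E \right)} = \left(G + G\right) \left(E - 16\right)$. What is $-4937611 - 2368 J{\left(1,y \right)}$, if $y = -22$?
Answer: $-4757643$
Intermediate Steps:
$J{\left(G,E \right)} = 2 G \left(-16 + E\right)$
$-4937611 - 2368 J{\left(1,y \right)} = -4937611 - 2368 \cdot 2 \cdot 1 \left(-16 - 22\right) = -4937611 - 2368 \cdot 2 \cdot 1 \left(-38\right) = -4937611 - -179968 = -4937611 + 179968 = -4757643$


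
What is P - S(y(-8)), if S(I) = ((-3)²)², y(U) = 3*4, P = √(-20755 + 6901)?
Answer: -81 + I*√13854 ≈ -81.0 + 117.7*I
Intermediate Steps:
P = I*√13854 (P = √(-13854) = I*√13854 ≈ 117.7*I)
y(U) = 12
S(I) = 81 (S(I) = 9² = 81)
P - S(y(-8)) = I*√13854 - 1*81 = I*√13854 - 81 = -81 + I*√13854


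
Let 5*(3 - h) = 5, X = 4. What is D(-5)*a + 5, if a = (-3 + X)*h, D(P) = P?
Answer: -5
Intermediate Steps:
h = 2 (h = 3 - ⅕*5 = 3 - 1 = 2)
a = 2 (a = (-3 + 4)*2 = 1*2 = 2)
D(-5)*a + 5 = -5*2 + 5 = -10 + 5 = -5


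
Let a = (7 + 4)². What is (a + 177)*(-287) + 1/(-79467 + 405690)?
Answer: -27900548297/326223 ≈ -85526.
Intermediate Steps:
a = 121 (a = 11² = 121)
(a + 177)*(-287) + 1/(-79467 + 405690) = (121 + 177)*(-287) + 1/(-79467 + 405690) = 298*(-287) + 1/326223 = -85526 + 1/326223 = -27900548297/326223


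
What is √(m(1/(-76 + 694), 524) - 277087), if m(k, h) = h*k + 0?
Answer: I*√26456462889/309 ≈ 526.39*I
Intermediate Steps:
m(k, h) = h*k
√(m(1/(-76 + 694), 524) - 277087) = √(524/(-76 + 694) - 277087) = √(524/618 - 277087) = √(524*(1/618) - 277087) = √(262/309 - 277087) = √(-85619621/309) = I*√26456462889/309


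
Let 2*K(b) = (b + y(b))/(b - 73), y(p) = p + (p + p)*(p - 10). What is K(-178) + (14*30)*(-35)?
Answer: -3722986/251 ≈ -14833.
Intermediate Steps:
y(p) = p + 2*p*(-10 + p) (y(p) = p + (2*p)*(-10 + p) = p + 2*p*(-10 + p))
K(b) = (b + b*(-19 + 2*b))/(2*(-73 + b)) (K(b) = ((b + b*(-19 + 2*b))/(b - 73))/2 = ((b + b*(-19 + 2*b))/(-73 + b))/2 = (b + b*(-19 + 2*b))/(2*(-73 + b)))
K(-178) + (14*30)*(-35) = -178*(-9 - 178)/(-73 - 178) + (14*30)*(-35) = -178*(-187)/(-251) + 420*(-35) = -178*(-1/251)*(-187) - 14700 = -33286/251 - 14700 = -3722986/251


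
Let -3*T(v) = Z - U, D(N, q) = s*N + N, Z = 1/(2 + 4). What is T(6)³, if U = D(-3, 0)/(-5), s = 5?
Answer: 1092727/729000 ≈ 1.4989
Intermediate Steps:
Z = ⅙ (Z = 1/6 = ⅙ ≈ 0.16667)
D(N, q) = 6*N (D(N, q) = 5*N + N = 6*N)
U = 18/5 (U = (6*(-3))/(-5) = -18*(-⅕) = 18/5 ≈ 3.6000)
T(v) = 103/90 (T(v) = -(⅙ - 1*18/5)/3 = -(⅙ - 18/5)/3 = -⅓*(-103/30) = 103/90)
T(6)³ = (103/90)³ = 1092727/729000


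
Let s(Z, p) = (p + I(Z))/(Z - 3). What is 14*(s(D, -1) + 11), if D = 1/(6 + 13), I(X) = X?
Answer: 317/2 ≈ 158.50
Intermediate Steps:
D = 1/19 ≈ 0.052632
s(Z, p) = (Z + p)/(-3 + Z) (s(Z, p) = (p + Z)/(Z - 3) = (Z + p)/(-3 + Z))
14*(s(D, -1) + 11) = 14*((1/19 - 1)/(-3 + 1/19) + 11) = 14*(-18/19/(-56/19) + 11) = 14*(-19/56*(-18/19) + 11) = 14*(9/28 + 11) = 14*(317/28) = 317/2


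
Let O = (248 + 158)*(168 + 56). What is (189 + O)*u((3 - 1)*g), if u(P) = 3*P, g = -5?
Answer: -2733990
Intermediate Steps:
O = 90944 (O = 406*224 = 90944)
(189 + O)*u((3 - 1)*g) = (189 + 90944)*(3*((3 - 1)*(-5))) = 91133*(3*(2*(-5))) = 91133*(3*(-10)) = 91133*(-30) = -2733990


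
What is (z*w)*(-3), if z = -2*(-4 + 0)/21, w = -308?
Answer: 352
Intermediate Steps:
z = 8/21 (z = -2*(-4)*(1/21) = 8*(1/21) = 8/21 ≈ 0.38095)
(z*w)*(-3) = ((8/21)*(-308))*(-3) = -352/3*(-3) = 352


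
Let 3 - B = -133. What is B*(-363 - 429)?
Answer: -107712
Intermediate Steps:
B = 136 (B = 3 - 1*(-133) = 3 + 133 = 136)
B*(-363 - 429) = 136*(-363 - 429) = 136*(-792) = -107712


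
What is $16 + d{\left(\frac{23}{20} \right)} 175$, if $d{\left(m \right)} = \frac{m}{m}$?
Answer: $191$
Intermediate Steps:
$d{\left(m \right)} = 1$
$16 + d{\left(\frac{23}{20} \right)} 175 = 16 + 1 \cdot 175 = 16 + 175 = 191$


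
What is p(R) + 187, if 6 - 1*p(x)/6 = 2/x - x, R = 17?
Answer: 5513/17 ≈ 324.29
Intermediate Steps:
p(x) = 36 - 12/x + 6*x (p(x) = 36 - 6*(2/x - x) = 36 - 6*(-x + 2/x) = 36 + (-12/x + 6*x) = 36 - 12/x + 6*x)
p(R) + 187 = (36 - 12/17 + 6*17) + 187 = (36 - 12*1/17 + 102) + 187 = (36 - 12/17 + 102) + 187 = 2334/17 + 187 = 5513/17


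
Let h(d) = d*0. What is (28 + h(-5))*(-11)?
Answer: -308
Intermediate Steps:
h(d) = 0
(28 + h(-5))*(-11) = (28 + 0)*(-11) = 28*(-11) = -308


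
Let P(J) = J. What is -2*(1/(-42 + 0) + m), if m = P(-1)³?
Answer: 43/21 ≈ 2.0476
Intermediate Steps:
m = -1 (m = (-1)³ = -1)
-2*(1/(-42 + 0) + m) = -2*(1/(-42 + 0) - 1) = -2*(1/(-42) - 1) = -2*(-1/42 - 1) = -2*(-43/42) = 43/21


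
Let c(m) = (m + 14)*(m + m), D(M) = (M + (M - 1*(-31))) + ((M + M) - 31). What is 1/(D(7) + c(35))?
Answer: 1/3458 ≈ 0.00028918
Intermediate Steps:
D(M) = 4*M (D(M) = (M + (M + 31)) + (2*M - 31) = (M + (31 + M)) + (-31 + 2*M) = (31 + 2*M) + (-31 + 2*M) = 4*M)
c(m) = 2*m*(14 + m) (c(m) = (14 + m)*(2*m) = 2*m*(14 + m))
1/(D(7) + c(35)) = 1/(4*7 + 2*35*(14 + 35)) = 1/(28 + 2*35*49) = 1/(28 + 3430) = 1/3458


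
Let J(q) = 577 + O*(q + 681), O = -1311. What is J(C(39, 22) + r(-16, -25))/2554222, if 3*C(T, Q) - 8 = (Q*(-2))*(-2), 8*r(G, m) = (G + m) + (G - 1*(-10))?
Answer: -7411711/20433776 ≈ -0.36272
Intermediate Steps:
r(G, m) = 5/4 + G/4 + m/8 (r(G, m) = ((G + m) + (G - 1*(-10)))/8 = ((G + m) + (G + 10))/8 = ((G + m) + (10 + G))/8 = (10 + m + 2*G)/8 = 5/4 + G/4 + m/8)
C(T, Q) = 8/3 + 4*Q/3 (C(T, Q) = 8/3 + ((Q*(-2))*(-2))/3 = 8/3 + (-2*Q*(-2))/3 = 8/3 + (4*Q)/3 = 8/3 + 4*Q/3)
J(q) = -892214 - 1311*q (J(q) = 577 - 1311*(q + 681) = 577 - 1311*(681 + q) = 577 + (-892791 - 1311*q) = -892214 - 1311*q)
J(C(39, 22) + r(-16, -25))/2554222 = (-892214 - 1311*((8/3 + (4/3)*22) + (5/4 + (¼)*(-16) + (⅛)*(-25))))/2554222 = (-892214 - 1311*((8/3 + 88/3) + (5/4 - 4 - 25/8)))*(1/2554222) = (-892214 - 1311*(32 - 47/8))*(1/2554222) = (-892214 - 1311*209/8)*(1/2554222) = (-892214 - 273999/8)*(1/2554222) = -7411711/8*1/2554222 = -7411711/20433776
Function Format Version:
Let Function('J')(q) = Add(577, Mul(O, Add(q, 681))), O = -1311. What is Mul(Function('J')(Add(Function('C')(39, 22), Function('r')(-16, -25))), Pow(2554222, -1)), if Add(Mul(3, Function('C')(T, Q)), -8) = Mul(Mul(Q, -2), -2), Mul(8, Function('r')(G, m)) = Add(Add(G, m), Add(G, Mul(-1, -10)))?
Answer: Rational(-7411711, 20433776) ≈ -0.36272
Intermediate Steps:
Function('r')(G, m) = Add(Rational(5, 4), Mul(Rational(1, 4), G), Mul(Rational(1, 8), m)) (Function('r')(G, m) = Mul(Rational(1, 8), Add(Add(G, m), Add(G, Mul(-1, -10)))) = Mul(Rational(1, 8), Add(Add(G, m), Add(G, 10))) = Mul(Rational(1, 8), Add(Add(G, m), Add(10, G))) = Mul(Rational(1, 8), Add(10, m, Mul(2, G))) = Add(Rational(5, 4), Mul(Rational(1, 4), G), Mul(Rational(1, 8), m)))
Function('C')(T, Q) = Add(Rational(8, 3), Mul(Rational(4, 3), Q)) (Function('C')(T, Q) = Add(Rational(8, 3), Mul(Rational(1, 3), Mul(Mul(Q, -2), -2))) = Add(Rational(8, 3), Mul(Rational(1, 3), Mul(Mul(-2, Q), -2))) = Add(Rational(8, 3), Mul(Rational(1, 3), Mul(4, Q))) = Add(Rational(8, 3), Mul(Rational(4, 3), Q)))
Function('J')(q) = Add(-892214, Mul(-1311, q)) (Function('J')(q) = Add(577, Mul(-1311, Add(q, 681))) = Add(577, Mul(-1311, Add(681, q))) = Add(577, Add(-892791, Mul(-1311, q))) = Add(-892214, Mul(-1311, q)))
Mul(Function('J')(Add(Function('C')(39, 22), Function('r')(-16, -25))), Pow(2554222, -1)) = Mul(Add(-892214, Mul(-1311, Add(Add(Rational(8, 3), Mul(Rational(4, 3), 22)), Add(Rational(5, 4), Mul(Rational(1, 4), -16), Mul(Rational(1, 8), -25))))), Pow(2554222, -1)) = Mul(Add(-892214, Mul(-1311, Add(Add(Rational(8, 3), Rational(88, 3)), Add(Rational(5, 4), -4, Rational(-25, 8))))), Rational(1, 2554222)) = Mul(Add(-892214, Mul(-1311, Add(32, Rational(-47, 8)))), Rational(1, 2554222)) = Mul(Add(-892214, Mul(-1311, Rational(209, 8))), Rational(1, 2554222)) = Mul(Add(-892214, Rational(-273999, 8)), Rational(1, 2554222)) = Mul(Rational(-7411711, 8), Rational(1, 2554222)) = Rational(-7411711, 20433776)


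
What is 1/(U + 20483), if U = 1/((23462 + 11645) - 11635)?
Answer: 23472/480776977 ≈ 4.8821e-5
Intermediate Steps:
U = 1/23472 (U = 1/(35107 - 11635) = 1/23472 ≈ 4.2604e-5)
1/(U + 20483) = 1/(1/23472 + 20483) = 1/(480776977/23472) = 23472/480776977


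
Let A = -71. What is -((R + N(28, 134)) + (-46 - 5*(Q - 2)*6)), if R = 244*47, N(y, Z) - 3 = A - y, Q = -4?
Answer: -11506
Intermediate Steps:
N(y, Z) = -68 - y (N(y, Z) = 3 + (-71 - y) = -68 - y)
R = 11468
-((R + N(28, 134)) + (-46 - 5*(Q - 2)*6)) = -((11468 + (-68 - 1*28)) + (-46 - 5*(-4 - 2)*6)) = -((11468 + (-68 - 28)) + (-46 - 5*(-6)*6)) = -((11468 - 96) + (-46 + 30*6)) = -(11372 + (-46 + 180)) = -(11372 + 134) = -1*11506 = -11506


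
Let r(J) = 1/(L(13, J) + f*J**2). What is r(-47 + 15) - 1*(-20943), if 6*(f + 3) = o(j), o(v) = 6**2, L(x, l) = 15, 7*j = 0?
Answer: 64651042/3087 ≈ 20943.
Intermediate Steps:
j = 0 (j = (1/7)*0 = 0)
o(v) = 36
f = 3 (f = -3 + (1/6)*36 = -3 + 6 = 3)
r(J) = 1/(15 + 3*J**2)
r(-47 + 15) - 1*(-20943) = 1/(3*(5 + (-47 + 15)**2)) - 1*(-20943) = 1/(3*(5 + (-32)**2)) + 20943 = 1/(3*(5 + 1024)) + 20943 = (1/3)/1029 + 20943 = (1/3)*(1/1029) + 20943 = 1/3087 + 20943 = 64651042/3087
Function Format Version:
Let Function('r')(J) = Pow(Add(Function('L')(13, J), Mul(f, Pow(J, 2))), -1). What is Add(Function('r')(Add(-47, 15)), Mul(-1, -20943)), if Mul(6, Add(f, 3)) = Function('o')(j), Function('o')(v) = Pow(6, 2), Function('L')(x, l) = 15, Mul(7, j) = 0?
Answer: Rational(64651042, 3087) ≈ 20943.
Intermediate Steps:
j = 0 (j = Mul(Rational(1, 7), 0) = 0)
Function('o')(v) = 36
f = 3 (f = Add(-3, Mul(Rational(1, 6), 36)) = Add(-3, 6) = 3)
Function('r')(J) = Pow(Add(15, Mul(3, Pow(J, 2))), -1)
Add(Function('r')(Add(-47, 15)), Mul(-1, -20943)) = Add(Mul(Rational(1, 3), Pow(Add(5, Pow(Add(-47, 15), 2)), -1)), Mul(-1, -20943)) = Add(Mul(Rational(1, 3), Pow(Add(5, Pow(-32, 2)), -1)), 20943) = Add(Mul(Rational(1, 3), Pow(Add(5, 1024), -1)), 20943) = Add(Mul(Rational(1, 3), Pow(1029, -1)), 20943) = Add(Mul(Rational(1, 3), Rational(1, 1029)), 20943) = Add(Rational(1, 3087), 20943) = Rational(64651042, 3087)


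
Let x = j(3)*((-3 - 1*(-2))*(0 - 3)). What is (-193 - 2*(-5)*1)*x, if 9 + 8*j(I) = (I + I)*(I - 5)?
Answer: 11529/8 ≈ 1441.1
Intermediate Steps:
j(I) = -9/8 + I*(-5 + I)/4 (j(I) = -9/8 + ((I + I)*(I - 5))/8 = -9/8 + ((2*I)*(-5 + I))/8 = -9/8 + (2*I*(-5 + I))/8 = -9/8 + I*(-5 + I)/4)
x = -63/8 (x = (-9/8 - 5/4*3 + (¼)*3²)*((-3 - 1*(-2))*(0 - 3)) = (-9/8 - 15/4 + (¼)*9)*((-3 + 2)*(-3)) = (-9/8 - 15/4 + 9/4)*(-1*(-3)) = -21/8*3 = -63/8 ≈ -7.8750)
(-193 - 2*(-5)*1)*x = (-193 - 2*(-5)*1)*(-63/8) = (-193 + 10*1)*(-63/8) = (-193 + 10)*(-63/8) = -183*(-63/8) = 11529/8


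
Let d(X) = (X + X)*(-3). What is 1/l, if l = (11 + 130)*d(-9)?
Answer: 1/7614 ≈ 0.00013134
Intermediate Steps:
d(X) = -6*X (d(X) = (2*X)*(-3) = -6*X)
l = 7614 (l = (11 + 130)*(-6*(-9)) = 141*54 = 7614)
1/l = 1/7614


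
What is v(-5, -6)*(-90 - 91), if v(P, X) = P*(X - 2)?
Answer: -7240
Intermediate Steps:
v(P, X) = P*(-2 + X)
v(-5, -6)*(-90 - 91) = (-5*(-2 - 6))*(-90 - 91) = -5*(-8)*(-181) = 40*(-181) = -7240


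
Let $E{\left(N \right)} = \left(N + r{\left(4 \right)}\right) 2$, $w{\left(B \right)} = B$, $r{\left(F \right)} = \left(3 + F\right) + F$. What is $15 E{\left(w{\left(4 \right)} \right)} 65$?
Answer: $29250$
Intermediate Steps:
$r{\left(F \right)} = 3 + 2 F$
$E{\left(N \right)} = 22 + 2 N$ ($E{\left(N \right)} = \left(N + \left(3 + 2 \cdot 4\right)\right) 2 = \left(N + \left(3 + 8\right)\right) 2 = \left(N + 11\right) 2 = \left(11 + N\right) 2 = 22 + 2 N$)
$15 E{\left(w{\left(4 \right)} \right)} 65 = 15 \left(22 + 2 \cdot 4\right) 65 = 15 \left(22 + 8\right) 65 = 15 \cdot 30 \cdot 65 = 450 \cdot 65 = 29250$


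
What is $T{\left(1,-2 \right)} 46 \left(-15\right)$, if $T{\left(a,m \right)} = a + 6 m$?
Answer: $7590$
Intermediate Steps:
$T{\left(1,-2 \right)} 46 \left(-15\right) = \left(1 + 6 \left(-2\right)\right) 46 \left(-15\right) = \left(1 - 12\right) 46 \left(-15\right) = \left(-11\right) 46 \left(-15\right) = \left(-506\right) \left(-15\right) = 7590$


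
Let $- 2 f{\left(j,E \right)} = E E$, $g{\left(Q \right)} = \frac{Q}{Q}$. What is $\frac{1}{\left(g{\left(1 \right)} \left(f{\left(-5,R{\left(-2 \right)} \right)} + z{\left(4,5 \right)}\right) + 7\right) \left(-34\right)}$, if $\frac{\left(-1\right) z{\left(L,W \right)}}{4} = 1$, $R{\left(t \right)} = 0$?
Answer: $- \frac{1}{102} \approx -0.0098039$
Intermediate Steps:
$g{\left(Q \right)} = 1$
$z{\left(L,W \right)} = -4$ ($z{\left(L,W \right)} = \left(-4\right) 1 = -4$)
$f{\left(j,E \right)} = - \frac{E^{2}}{2}$ ($f{\left(j,E \right)} = - \frac{E E}{2} = - \frac{E^{2}}{2}$)
$\frac{1}{\left(g{\left(1 \right)} \left(f{\left(-5,R{\left(-2 \right)} \right)} + z{\left(4,5 \right)}\right) + 7\right) \left(-34\right)} = \frac{1}{\left(1 \left(- \frac{0^{2}}{2} - 4\right) + 7\right) \left(-34\right)} = \frac{1}{\left(1 \left(\left(- \frac{1}{2}\right) 0 - 4\right) + 7\right) \left(-34\right)} = \frac{1}{\left(1 \left(0 - 4\right) + 7\right) \left(-34\right)} = \frac{1}{\left(1 \left(-4\right) + 7\right) \left(-34\right)} = \frac{1}{\left(-4 + 7\right) \left(-34\right)} = \frac{1}{3 \left(-34\right)} = \frac{1}{-102} = - \frac{1}{102}$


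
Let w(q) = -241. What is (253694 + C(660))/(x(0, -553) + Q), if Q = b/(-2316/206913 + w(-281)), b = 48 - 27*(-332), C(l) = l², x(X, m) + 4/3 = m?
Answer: -34373953755606/29508388085 ≈ -1164.9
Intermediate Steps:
x(X, m) = -4/3 + m
b = 9012 (b = 48 + 8964 = 9012)
Q = -621566652/16622783 (Q = 9012/(-2316/206913 - 241) = 9012/(-2316*1/206913 - 241) = 9012/(-772/68971 - 241) = 9012/(-16622783/68971) = 9012*(-68971/16622783) = -621566652/16622783 ≈ -37.392)
(253694 + C(660))/(x(0, -553) + Q) = (253694 + 660²)/((-4/3 - 553) - 621566652/16622783) = (253694 + 435600)/(-1663/3 - 621566652/16622783) = 689294/(-29508388085/49868349) = 689294*(-49868349/29508388085) = -34373953755606/29508388085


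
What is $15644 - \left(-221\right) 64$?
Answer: $29788$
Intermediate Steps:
$15644 - \left(-221\right) 64 = 15644 - -14144 = 15644 + 14144 = 29788$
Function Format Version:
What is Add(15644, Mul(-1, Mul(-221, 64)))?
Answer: 29788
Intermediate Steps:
Add(15644, Mul(-1, Mul(-221, 64))) = Add(15644, Mul(-1, -14144)) = Add(15644, 14144) = 29788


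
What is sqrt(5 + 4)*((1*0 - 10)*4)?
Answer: -120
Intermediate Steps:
sqrt(5 + 4)*((1*0 - 10)*4) = sqrt(9)*((0 - 10)*4) = 3*(-10*4) = 3*(-40) = -120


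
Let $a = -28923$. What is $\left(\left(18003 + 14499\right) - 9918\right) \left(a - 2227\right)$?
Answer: $-703491600$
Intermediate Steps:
$\left(\left(18003 + 14499\right) - 9918\right) \left(a - 2227\right) = \left(\left(18003 + 14499\right) - 9918\right) \left(-28923 - 2227\right) = \left(32502 - 9918\right) \left(-31150\right) = 22584 \left(-31150\right) = -703491600$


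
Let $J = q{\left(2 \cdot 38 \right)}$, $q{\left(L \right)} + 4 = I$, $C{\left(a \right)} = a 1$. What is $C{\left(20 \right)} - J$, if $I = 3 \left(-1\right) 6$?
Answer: $42$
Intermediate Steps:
$C{\left(a \right)} = a$
$I = -18$ ($I = \left(-3\right) 6 = -18$)
$q{\left(L \right)} = -22$ ($q{\left(L \right)} = -4 - 18 = -22$)
$J = -22$
$C{\left(20 \right)} - J = 20 - -22 = 20 + 22 = 42$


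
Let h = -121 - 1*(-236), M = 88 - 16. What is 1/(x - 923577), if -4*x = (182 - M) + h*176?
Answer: -2/1857329 ≈ -1.0768e-6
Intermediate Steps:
M = 72
h = 115 (h = -121 + 236 = 115)
x = -10175/2 (x = -((182 - 1*72) + 115*176)/4 = -((182 - 72) + 20240)/4 = -(110 + 20240)/4 = -1/4*20350 = -10175/2 ≈ -5087.5)
1/(x - 923577) = 1/(-10175/2 - 923577) = 1/(-1857329/2) = -2/1857329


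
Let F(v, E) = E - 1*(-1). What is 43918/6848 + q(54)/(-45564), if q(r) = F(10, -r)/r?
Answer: 6753666847/1053075168 ≈ 6.4133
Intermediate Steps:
F(v, E) = 1 + E (F(v, E) = E + 1 = 1 + E)
q(r) = (1 - r)/r
43918/6848 + q(54)/(-45564) = 43918/6848 + ((1 - 1*54)/54)/(-45564) = 43918*(1/6848) + ((1 - 54)/54)*(-1/45564) = 21959/3424 + ((1/54)*(-53))*(-1/45564) = 21959/3424 - 53/54*(-1/45564) = 21959/3424 + 53/2460456 = 6753666847/1053075168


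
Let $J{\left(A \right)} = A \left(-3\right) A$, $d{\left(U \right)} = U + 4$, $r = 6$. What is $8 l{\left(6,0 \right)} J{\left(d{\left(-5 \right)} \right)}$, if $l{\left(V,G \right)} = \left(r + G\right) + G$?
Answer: $-144$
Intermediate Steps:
$l{\left(V,G \right)} = 6 + 2 G$ ($l{\left(V,G \right)} = \left(6 + G\right) + G = 6 + 2 G$)
$d{\left(U \right)} = 4 + U$
$J{\left(A \right)} = - 3 A^{2}$ ($J{\left(A \right)} = - 3 A A = - 3 A^{2}$)
$8 l{\left(6,0 \right)} J{\left(d{\left(-5 \right)} \right)} = 8 \left(6 + 2 \cdot 0\right) \left(- 3 \left(4 - 5\right)^{2}\right) = 8 \left(6 + 0\right) \left(- 3 \left(-1\right)^{2}\right) = 8 \cdot 6 \left(\left(-3\right) 1\right) = 48 \left(-3\right) = -144$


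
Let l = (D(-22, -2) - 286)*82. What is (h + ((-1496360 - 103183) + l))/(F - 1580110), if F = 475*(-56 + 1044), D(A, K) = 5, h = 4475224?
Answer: -2852639/1110810 ≈ -2.5681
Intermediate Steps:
l = -23042 (l = (5 - 286)*82 = -281*82 = -23042)
F = 469300 (F = 475*988 = 469300)
(h + ((-1496360 - 103183) + l))/(F - 1580110) = (4475224 + ((-1496360 - 103183) - 23042))/(469300 - 1580110) = (4475224 + (-1599543 - 23042))/(-1110810) = (4475224 - 1622585)*(-1/1110810) = 2852639*(-1/1110810) = -2852639/1110810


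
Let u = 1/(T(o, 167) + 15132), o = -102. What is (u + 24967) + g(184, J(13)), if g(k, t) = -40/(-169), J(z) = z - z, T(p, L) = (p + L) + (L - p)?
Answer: 65258214927/2613754 ≈ 24967.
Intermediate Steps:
T(p, L) = 2*L (T(p, L) = (L + p) + (L - p) = 2*L)
J(z) = 0
u = 1/15466 (u = 1/(2*167 + 15132) = 1/(334 + 15132) = 1/15466 ≈ 6.4658e-5)
g(k, t) = 40/169 (g(k, t) = -40*(-1/169) = 40/169)
(u + 24967) + g(184, J(13)) = (1/15466 + 24967) + 40/169 = 386139623/15466 + 40/169 = 65258214927/2613754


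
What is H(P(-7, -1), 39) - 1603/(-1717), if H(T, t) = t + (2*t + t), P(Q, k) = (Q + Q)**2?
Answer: 269455/1717 ≈ 156.93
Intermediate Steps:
P(Q, k) = 4*Q**2 (P(Q, k) = (2*Q)**2 = 4*Q**2)
H(T, t) = 4*t (H(T, t) = t + 3*t = 4*t)
H(P(-7, -1), 39) - 1603/(-1717) = 4*39 - 1603/(-1717) = 156 - 1603*(-1)/1717 = 156 - 1*(-1603/1717) = 156 + 1603/1717 = 269455/1717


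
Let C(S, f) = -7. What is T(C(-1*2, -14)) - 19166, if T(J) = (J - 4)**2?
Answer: -19045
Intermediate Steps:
T(J) = (-4 + J)**2
T(C(-1*2, -14)) - 19166 = (-4 - 7)**2 - 19166 = (-11)**2 - 19166 = 121 - 19166 = -19045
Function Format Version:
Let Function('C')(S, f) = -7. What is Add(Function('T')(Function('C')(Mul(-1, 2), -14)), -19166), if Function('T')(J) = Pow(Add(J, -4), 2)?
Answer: -19045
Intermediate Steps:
Function('T')(J) = Pow(Add(-4, J), 2)
Add(Function('T')(Function('C')(Mul(-1, 2), -14)), -19166) = Add(Pow(Add(-4, -7), 2), -19166) = Add(Pow(-11, 2), -19166) = Add(121, -19166) = -19045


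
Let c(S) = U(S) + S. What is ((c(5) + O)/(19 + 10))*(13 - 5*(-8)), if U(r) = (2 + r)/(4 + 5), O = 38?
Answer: 20882/261 ≈ 80.008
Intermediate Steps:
U(r) = 2/9 + r/9 (U(r) = (2 + r)/9 = (2 + r)*(⅑) = 2/9 + r/9)
c(S) = 2/9 + 10*S/9 (c(S) = (2/9 + S/9) + S = 2/9 + 10*S/9)
((c(5) + O)/(19 + 10))*(13 - 5*(-8)) = (((2/9 + (10/9)*5) + 38)/(19 + 10))*(13 - 5*(-8)) = (((2/9 + 50/9) + 38)/29)*(13 + 40) = ((52/9 + 38)*(1/29))*53 = ((394/9)*(1/29))*53 = (394/261)*53 = 20882/261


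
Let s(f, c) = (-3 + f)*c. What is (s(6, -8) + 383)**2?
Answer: 128881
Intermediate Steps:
s(f, c) = c*(-3 + f)
(s(6, -8) + 383)**2 = (-8*(-3 + 6) + 383)**2 = (-8*3 + 383)**2 = (-24 + 383)**2 = 359**2 = 128881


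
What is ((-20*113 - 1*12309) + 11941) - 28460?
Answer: -31088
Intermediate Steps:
((-20*113 - 1*12309) + 11941) - 28460 = ((-2260 - 12309) + 11941) - 28460 = (-14569 + 11941) - 28460 = -2628 - 28460 = -31088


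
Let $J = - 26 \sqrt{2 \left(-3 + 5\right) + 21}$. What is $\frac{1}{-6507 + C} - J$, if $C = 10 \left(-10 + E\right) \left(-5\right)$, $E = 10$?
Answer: $\frac{845909}{6507} \approx 130.0$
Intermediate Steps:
$C = 0$ ($C = 10 \left(-10 + 10\right) \left(-5\right) = 10 \cdot 0 \left(-5\right) = 0 \left(-5\right) = 0$)
$J = -130$ ($J = - 26 \sqrt{2 \cdot 2 + 21} = - 26 \sqrt{4 + 21} = - 26 \sqrt{25} = \left(-26\right) 5 = -130$)
$\frac{1}{-6507 + C} - J = \frac{1}{-6507 + 0} - -130 = \frac{1}{-6507} + 130 = - \frac{1}{6507} + 130 = \frac{845909}{6507}$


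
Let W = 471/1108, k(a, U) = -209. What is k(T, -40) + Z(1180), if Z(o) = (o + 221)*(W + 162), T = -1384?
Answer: 251902195/1108 ≈ 2.2735e+5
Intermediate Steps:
W = 471/1108 (W = 471*(1/1108) = 471/1108 ≈ 0.42509)
Z(o) = 39772707/1108 + 179967*o/1108 (Z(o) = (o + 221)*(471/1108 + 162) = (221 + o)*(179967/1108) = 39772707/1108 + 179967*o/1108)
k(T, -40) + Z(1180) = -209 + (39772707/1108 + (179967/1108)*1180) = -209 + (39772707/1108 + 53090265/277) = -209 + 252133767/1108 = 251902195/1108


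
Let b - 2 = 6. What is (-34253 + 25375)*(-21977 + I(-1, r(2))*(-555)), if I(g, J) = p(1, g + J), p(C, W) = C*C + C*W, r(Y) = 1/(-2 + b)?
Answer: 195933021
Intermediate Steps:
b = 8 (b = 2 + 6 = 8)
r(Y) = ⅙ (r(Y) = 1/(-2 + 8) = 1/6 = ⅙)
p(C, W) = C² + C*W
I(g, J) = 1 + J + g (I(g, J) = 1*(1 + (g + J)) = 1*(1 + (J + g)) = 1*(1 + J + g) = 1 + J + g)
(-34253 + 25375)*(-21977 + I(-1, r(2))*(-555)) = (-34253 + 25375)*(-21977 + (1 + ⅙ - 1)*(-555)) = -8878*(-21977 + (⅙)*(-555)) = -8878*(-21977 - 185/2) = -8878*(-44139/2) = 195933021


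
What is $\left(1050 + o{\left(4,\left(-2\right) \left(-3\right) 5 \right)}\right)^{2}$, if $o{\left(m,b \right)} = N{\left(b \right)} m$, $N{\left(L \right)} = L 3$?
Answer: $1988100$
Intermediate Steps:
$N{\left(L \right)} = 3 L$
$o{\left(m,b \right)} = 3 b m$
$\left(1050 + o{\left(4,\left(-2\right) \left(-3\right) 5 \right)}\right)^{2} = \left(1050 + 3 \left(-2\right) \left(-3\right) 5 \cdot 4\right)^{2} = \left(1050 + 3 \cdot 6 \cdot 5 \cdot 4\right)^{2} = \left(1050 + 3 \cdot 30 \cdot 4\right)^{2} = \left(1050 + 360\right)^{2} = 1410^{2} = 1988100$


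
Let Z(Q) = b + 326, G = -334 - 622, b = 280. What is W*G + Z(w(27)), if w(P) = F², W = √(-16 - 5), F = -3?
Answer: 606 - 956*I*√21 ≈ 606.0 - 4380.9*I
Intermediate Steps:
W = I*√21 (W = √(-21) = I*√21 ≈ 4.5826*I)
G = -956
w(P) = 9 (w(P) = (-3)² = 9)
Z(Q) = 606 (Z(Q) = 280 + 326 = 606)
W*G + Z(w(27)) = (I*√21)*(-956) + 606 = -956*I*√21 + 606 = 606 - 956*I*√21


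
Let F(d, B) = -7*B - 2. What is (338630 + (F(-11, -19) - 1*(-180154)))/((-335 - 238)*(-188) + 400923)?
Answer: 518915/508647 ≈ 1.0202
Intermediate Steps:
F(d, B) = -2 - 7*B
(338630 + (F(-11, -19) - 1*(-180154)))/((-335 - 238)*(-188) + 400923) = (338630 + ((-2 - 7*(-19)) - 1*(-180154)))/((-335 - 238)*(-188) + 400923) = (338630 + ((-2 + 133) + 180154))/(-573*(-188) + 400923) = (338630 + (131 + 180154))/(107724 + 400923) = (338630 + 180285)/508647 = 518915*(1/508647) = 518915/508647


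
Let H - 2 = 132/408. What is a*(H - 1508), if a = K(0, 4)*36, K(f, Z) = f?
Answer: 0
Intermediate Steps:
a = 0 (a = 0*36 = 0)
H = 79/34 (H = 2 + 132/408 = 2 + 132*(1/408) = 2 + 11/34 = 79/34 ≈ 2.3235)
a*(H - 1508) = 0*(79/34 - 1508) = 0*(-51193/34) = 0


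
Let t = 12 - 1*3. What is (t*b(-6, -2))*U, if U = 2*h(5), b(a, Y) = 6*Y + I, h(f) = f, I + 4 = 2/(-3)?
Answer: -1500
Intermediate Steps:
I = -14/3 (I = -4 + 2/(-3) = -4 + 2*(-⅓) = -4 - ⅔ = -14/3 ≈ -4.6667)
b(a, Y) = -14/3 + 6*Y (b(a, Y) = 6*Y - 14/3 = -14/3 + 6*Y)
t = 9 (t = 12 - 3 = 9)
U = 10 (U = 2*5 = 10)
(t*b(-6, -2))*U = (9*(-14/3 + 6*(-2)))*10 = (9*(-14/3 - 12))*10 = (9*(-50/3))*10 = -150*10 = -1500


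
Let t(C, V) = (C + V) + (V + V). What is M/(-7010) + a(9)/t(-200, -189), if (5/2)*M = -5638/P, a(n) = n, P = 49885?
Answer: -7863787279/670537957375 ≈ -0.011728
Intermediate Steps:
M = -11276/249425 (M = 2*(-5638/49885)/5 = 2*(-5638*1/49885)/5 = (2/5)*(-5638/49885) = -11276/249425 ≈ -0.045208)
t(C, V) = C + 3*V (t(C, V) = (C + V) + 2*V = C + 3*V)
M/(-7010) + a(9)/t(-200, -189) = -11276/249425/(-7010) + 9/(-200 + 3*(-189)) = -11276/249425*(-1/7010) + 9/(-200 - 567) = 5638/874234625 + 9/(-767) = 5638/874234625 + 9*(-1/767) = 5638/874234625 - 9/767 = -7863787279/670537957375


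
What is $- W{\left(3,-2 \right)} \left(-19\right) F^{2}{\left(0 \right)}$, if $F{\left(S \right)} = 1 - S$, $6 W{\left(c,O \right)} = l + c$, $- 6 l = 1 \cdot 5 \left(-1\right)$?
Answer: $\frac{437}{36} \approx 12.139$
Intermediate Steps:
$l = \frac{5}{6}$ ($l = - \frac{1 \cdot 5 \left(-1\right)}{6} = - \frac{5 \left(-1\right)}{6} = \left(- \frac{1}{6}\right) \left(-5\right) = \frac{5}{6} \approx 0.83333$)
$W{\left(c,O \right)} = \frac{5}{36} + \frac{c}{6}$ ($W{\left(c,O \right)} = \frac{\frac{5}{6} + c}{6} = \frac{5}{36} + \frac{c}{6}$)
$- W{\left(3,-2 \right)} \left(-19\right) F^{2}{\left(0 \right)} = - (\frac{5}{36} + \frac{1}{6} \cdot 3) \left(-19\right) \left(1 - 0\right)^{2} = - (\frac{5}{36} + \frac{1}{2}) \left(-19\right) \left(1 + 0\right)^{2} = \left(-1\right) \frac{23}{36} \left(-19\right) 1^{2} = \left(- \frac{23}{36}\right) \left(-19\right) 1 = \frac{437}{36} \cdot 1 = \frac{437}{36}$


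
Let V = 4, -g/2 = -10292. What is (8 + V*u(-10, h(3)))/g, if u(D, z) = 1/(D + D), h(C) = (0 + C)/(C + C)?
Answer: 39/102920 ≈ 0.00037894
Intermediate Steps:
g = 20584 (g = -2*(-10292) = 20584)
h(C) = 1/2 (h(C) = C/((2*C)) = C*(1/(2*C)) = 1/2)
u(D, z) = 1/(2*D)
(8 + V*u(-10, h(3)))/g = (8 + 4*((1/2)/(-10)))/20584 = (8 + 4*((1/2)*(-1/10)))*(1/20584) = (8 + 4*(-1/20))*(1/20584) = (8 - 1/5)*(1/20584) = (39/5)*(1/20584) = 39/102920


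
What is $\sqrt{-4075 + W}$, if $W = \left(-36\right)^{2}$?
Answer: $i \sqrt{2779} \approx 52.716 i$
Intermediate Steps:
$W = 1296$
$\sqrt{-4075 + W} = \sqrt{-4075 + 1296} = \sqrt{-2779} = i \sqrt{2779}$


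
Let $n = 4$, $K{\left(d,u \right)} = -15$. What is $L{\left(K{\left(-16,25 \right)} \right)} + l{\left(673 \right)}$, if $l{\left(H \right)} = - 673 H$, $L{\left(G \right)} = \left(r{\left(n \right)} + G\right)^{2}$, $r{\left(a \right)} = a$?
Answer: $-452808$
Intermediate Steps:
$L{\left(G \right)} = \left(4 + G\right)^{2}$
$L{\left(K{\left(-16,25 \right)} \right)} + l{\left(673 \right)} = \left(4 - 15\right)^{2} - 452929 = \left(-11\right)^{2} - 452929 = 121 - 452929 = -452808$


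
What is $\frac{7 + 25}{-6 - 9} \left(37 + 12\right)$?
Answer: $- \frac{1568}{15} \approx -104.53$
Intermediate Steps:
$\frac{7 + 25}{-6 - 9} \left(37 + 12\right) = \frac{32}{-15} \cdot 49 = 32 \left(- \frac{1}{15}\right) 49 = \left(- \frac{32}{15}\right) 49 = - \frac{1568}{15}$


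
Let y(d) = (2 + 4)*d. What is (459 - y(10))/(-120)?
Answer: -133/40 ≈ -3.3250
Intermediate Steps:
y(d) = 6*d
(459 - y(10))/(-120) = (459 - 6*10)/(-120) = (459 - 1*60)*(-1/120) = (459 - 60)*(-1/120) = 399*(-1/120) = -133/40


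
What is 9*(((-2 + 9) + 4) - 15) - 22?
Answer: -58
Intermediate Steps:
9*(((-2 + 9) + 4) - 15) - 22 = 9*((7 + 4) - 15) - 22 = 9*(11 - 15) - 22 = 9*(-4) - 22 = -36 - 22 = -58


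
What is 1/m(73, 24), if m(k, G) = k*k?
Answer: 1/5329 ≈ 0.00018765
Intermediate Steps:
m(k, G) = k²
1/m(73, 24) = 1/(73²) = 1/5329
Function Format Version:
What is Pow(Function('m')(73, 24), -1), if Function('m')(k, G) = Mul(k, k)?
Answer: Rational(1, 5329) ≈ 0.00018765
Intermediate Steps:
Function('m')(k, G) = Pow(k, 2)
Pow(Function('m')(73, 24), -1) = Pow(Pow(73, 2), -1) = Pow(5329, -1) = Rational(1, 5329)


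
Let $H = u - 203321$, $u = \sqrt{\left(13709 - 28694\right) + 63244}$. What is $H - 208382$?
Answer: $-411703 + \sqrt{48259} \approx -4.1148 \cdot 10^{5}$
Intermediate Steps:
$u = \sqrt{48259}$ ($u = \sqrt{-14985 + 63244} = \sqrt{48259} \approx 219.68$)
$H = -203321 + \sqrt{48259}$ ($H = \sqrt{48259} - 203321 = -203321 + \sqrt{48259} \approx -2.031 \cdot 10^{5}$)
$H - 208382 = \left(-203321 + \sqrt{48259}\right) - 208382 = -411703 + \sqrt{48259}$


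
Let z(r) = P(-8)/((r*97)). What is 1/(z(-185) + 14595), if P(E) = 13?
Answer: 17945/261907262 ≈ 6.8517e-5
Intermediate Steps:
z(r) = 13/(97*r) (z(r) = 13/((r*97)) = 13/((97*r)) = 13*(1/(97*r)) = 13/(97*r))
1/(z(-185) + 14595) = 1/((13/97)/(-185) + 14595) = 1/((13/97)*(-1/185) + 14595) = 1/(-13/17945 + 14595) = 1/(261907262/17945) = 17945/261907262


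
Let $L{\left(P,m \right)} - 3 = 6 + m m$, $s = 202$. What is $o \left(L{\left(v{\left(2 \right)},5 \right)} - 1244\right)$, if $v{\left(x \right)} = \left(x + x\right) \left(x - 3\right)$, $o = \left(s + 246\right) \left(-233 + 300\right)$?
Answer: $-36319360$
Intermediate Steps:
$o = 30016$ ($o = \left(202 + 246\right) \left(-233 + 300\right) = 448 \cdot 67 = 30016$)
$v{\left(x \right)} = 2 x \left(-3 + x\right)$
$L{\left(P,m \right)} = 9 + m^{2}$ ($L{\left(P,m \right)} = 3 + \left(6 + m m\right) = 3 + \left(6 + m^{2}\right) = 9 + m^{2}$)
$o \left(L{\left(v{\left(2 \right)},5 \right)} - 1244\right) = 30016 \left(\left(9 + 5^{2}\right) - 1244\right) = 30016 \left(\left(9 + 25\right) - 1244\right) = 30016 \left(34 - 1244\right) = 30016 \left(-1210\right) = -36319360$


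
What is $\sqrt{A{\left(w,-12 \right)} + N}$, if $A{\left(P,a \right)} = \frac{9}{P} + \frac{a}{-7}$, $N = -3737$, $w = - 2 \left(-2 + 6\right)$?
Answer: $\frac{i \sqrt{2929346}}{28} \approx 61.126 i$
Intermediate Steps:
$w = -8$ ($w = \left(-2\right) 4 = -8$)
$A{\left(P,a \right)} = \frac{9}{P} - \frac{a}{7}$ ($A{\left(P,a \right)} = \frac{9}{P} + a \left(- \frac{1}{7}\right) = \frac{9}{P} - \frac{a}{7}$)
$\sqrt{A{\left(w,-12 \right)} + N} = \sqrt{\left(\frac{9}{-8} - - \frac{12}{7}\right) - 3737} = \sqrt{\left(9 \left(- \frac{1}{8}\right) + \frac{12}{7}\right) - 3737} = \sqrt{\left(- \frac{9}{8} + \frac{12}{7}\right) - 3737} = \sqrt{\frac{33}{56} - 3737} = \sqrt{- \frac{209239}{56}} = \frac{i \sqrt{2929346}}{28}$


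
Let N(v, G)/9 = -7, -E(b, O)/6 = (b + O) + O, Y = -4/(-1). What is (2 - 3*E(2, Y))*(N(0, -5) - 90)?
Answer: -27846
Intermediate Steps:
Y = 4 (Y = -4*(-1) = 4)
E(b, O) = -12*O - 6*b (E(b, O) = -6*((b + O) + O) = -6*((O + b) + O) = -6*(b + 2*O) = -12*O - 6*b)
N(v, G) = -63 (N(v, G) = 9*(-7) = -63)
(2 - 3*E(2, Y))*(N(0, -5) - 90) = (2 - 3*(-12*4 - 6*2))*(-63 - 90) = (2 - 3*(-48 - 12))*(-153) = (2 - 3*(-60))*(-153) = (2 + 180)*(-153) = 182*(-153) = -27846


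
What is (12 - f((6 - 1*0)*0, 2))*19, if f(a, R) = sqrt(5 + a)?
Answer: 228 - 19*sqrt(5) ≈ 185.51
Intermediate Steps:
(12 - f((6 - 1*0)*0, 2))*19 = (12 - sqrt(5 + (6 - 1*0)*0))*19 = (12 - sqrt(5 + (6 + 0)*0))*19 = (12 - sqrt(5 + 6*0))*19 = (12 - sqrt(5 + 0))*19 = (12 - sqrt(5))*19 = 228 - 19*sqrt(5)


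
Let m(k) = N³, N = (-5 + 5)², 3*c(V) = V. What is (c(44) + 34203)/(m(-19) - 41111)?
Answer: -102653/123333 ≈ -0.83232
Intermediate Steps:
c(V) = V/3
N = 0 (N = 0² = 0)
m(k) = 0 (m(k) = 0³ = 0)
(c(44) + 34203)/(m(-19) - 41111) = ((⅓)*44 + 34203)/(0 - 41111) = (44/3 + 34203)/(-41111) = (102653/3)*(-1/41111) = -102653/123333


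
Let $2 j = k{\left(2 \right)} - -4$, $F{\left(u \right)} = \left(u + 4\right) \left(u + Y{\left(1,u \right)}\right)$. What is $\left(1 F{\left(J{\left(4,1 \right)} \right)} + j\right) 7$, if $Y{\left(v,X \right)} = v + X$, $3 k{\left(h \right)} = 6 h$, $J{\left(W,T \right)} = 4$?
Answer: $532$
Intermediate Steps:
$k{\left(h \right)} = 2 h$ ($k{\left(h \right)} = \frac{6 h}{3} = 2 h$)
$Y{\left(v,X \right)} = X + v$
$F{\left(u \right)} = \left(1 + 2 u\right) \left(4 + u\right)$ ($F{\left(u \right)} = \left(u + 4\right) \left(u + \left(u + 1\right)\right) = \left(4 + u\right) \left(u + \left(1 + u\right)\right) = \left(4 + u\right) \left(1 + 2 u\right) = \left(1 + 2 u\right) \left(4 + u\right)$)
$j = 4$ ($j = \frac{2 \cdot 2 - -4}{2} = \frac{4 + 4}{2} = \frac{1}{2} \cdot 8 = 4$)
$\left(1 F{\left(J{\left(4,1 \right)} \right)} + j\right) 7 = \left(1 \left(4 + 2 \cdot 4^{2} + 9 \cdot 4\right) + 4\right) 7 = \left(1 \left(4 + 2 \cdot 16 + 36\right) + 4\right) 7 = \left(1 \left(4 + 32 + 36\right) + 4\right) 7 = \left(1 \cdot 72 + 4\right) 7 = \left(72 + 4\right) 7 = 76 \cdot 7 = 532$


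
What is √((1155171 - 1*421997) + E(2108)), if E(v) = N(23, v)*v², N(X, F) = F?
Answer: √9367976886 ≈ 96788.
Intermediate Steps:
E(v) = v³ (E(v) = v*v² = v³)
√((1155171 - 1*421997) + E(2108)) = √((1155171 - 1*421997) + 2108³) = √((1155171 - 421997) + 9367243712) = √(733174 + 9367243712) = √9367976886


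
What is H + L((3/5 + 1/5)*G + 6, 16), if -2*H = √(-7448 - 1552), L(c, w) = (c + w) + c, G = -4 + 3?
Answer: 132/5 - 15*I*√10 ≈ 26.4 - 47.434*I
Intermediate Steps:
G = -1
L(c, w) = w + 2*c
H = -15*I*√10 (H = -√(-7448 - 1552)/2 = -15*I*√10 ≈ -47.434*I)
H + L((3/5 + 1/5)*G + 6, 16) = -15*I*√10 + (16 + 2*((3/5 + 1/5)*(-1) + 6)) = -15*I*√10 + (16 + 2*((3*(⅕) + 1*(⅕))*(-1) + 6)) = -15*I*√10 + (16 + 2*((⅗ + ⅕)*(-1) + 6)) = -15*I*√10 + (16 + 2*((⅘)*(-1) + 6)) = -15*I*√10 + (16 + 2*(-⅘ + 6)) = -15*I*√10 + (16 + 2*(26/5)) = -15*I*√10 + (16 + 52/5) = -15*I*√10 + 132/5 = 132/5 - 15*I*√10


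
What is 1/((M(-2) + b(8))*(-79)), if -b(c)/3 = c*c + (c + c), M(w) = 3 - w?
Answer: 1/18565 ≈ 5.3865e-5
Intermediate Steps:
b(c) = -6*c - 3*c² (b(c) = -3*(c*c + (c + c)) = -3*(c² + 2*c) = -6*c - 3*c²)
1/((M(-2) + b(8))*(-79)) = 1/(((3 - 1*(-2)) - 3*8*(2 + 8))*(-79)) = 1/(((3 + 2) - 3*8*10)*(-79)) = 1/((5 - 240)*(-79)) = 1/(-235*(-79)) = 1/18565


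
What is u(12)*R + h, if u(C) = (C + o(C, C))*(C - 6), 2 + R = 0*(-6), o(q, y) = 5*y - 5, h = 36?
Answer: -768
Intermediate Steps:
o(q, y) = -5 + 5*y
R = -2 (R = -2 + 0*(-6) = -2 + 0 = -2)
u(C) = (-6 + C)*(-5 + 6*C) (u(C) = (C + (-5 + 5*C))*(C - 6) = (-5 + 6*C)*(-6 + C) = (-6 + C)*(-5 + 6*C))
u(12)*R + h = (30 - 41*12 + 6*12²)*(-2) + 36 = (30 - 492 + 6*144)*(-2) + 36 = (30 - 492 + 864)*(-2) + 36 = 402*(-2) + 36 = -804 + 36 = -768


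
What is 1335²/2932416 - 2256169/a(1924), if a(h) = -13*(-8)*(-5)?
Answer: 91902122657/21178560 ≈ 4339.4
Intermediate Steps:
a(h) = -520 (a(h) = 104*(-5) = -520)
1335²/2932416 - 2256169/a(1924) = 1335²/2932416 - 2256169/(-520) = 1782225*(1/2932416) - 2256169*(-1/520) = 198025/325824 + 2256169/520 = 91902122657/21178560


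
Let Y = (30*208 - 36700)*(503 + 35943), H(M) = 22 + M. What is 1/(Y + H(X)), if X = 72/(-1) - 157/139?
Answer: -139/154310184347 ≈ -9.0078e-10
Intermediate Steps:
X = -10165/139 (X = 72*(-1) - 157*1/139 = -72 - 157/139 = -10165/139 ≈ -73.130)
Y = -1110145160 (Y = (6240 - 36700)*36446 = -30460*36446 = -1110145160)
1/(Y + H(X)) = 1/(-1110145160 + (22 - 10165/139)) = 1/(-1110145160 - 7107/139) = 1/(-154310184347/139) = -139/154310184347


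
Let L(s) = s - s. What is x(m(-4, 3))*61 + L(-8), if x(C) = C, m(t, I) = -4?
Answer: -244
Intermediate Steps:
L(s) = 0
x(m(-4, 3))*61 + L(-8) = -4*61 + 0 = -244 + 0 = -244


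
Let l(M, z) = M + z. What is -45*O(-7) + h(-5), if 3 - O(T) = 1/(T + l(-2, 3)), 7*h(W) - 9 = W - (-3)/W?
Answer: -9941/70 ≈ -142.01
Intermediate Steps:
h(W) = 9/7 + W/7 + 3/(7*W) (h(W) = 9/7 + (W - (-3)/W)/7 = 9/7 + (W + 3/W)/7 = 9/7 + (W/7 + 3/(7*W)) = 9/7 + W/7 + 3/(7*W))
O(T) = 3 - 1/(1 + T) (O(T) = 3 - 1/(T + (-2 + 3)) = 3 - 1/(T + 1) = 3 - 1/(1 + T))
-45*O(-7) + h(-5) = -45*(2 + 3*(-7))/(1 - 7) + (⅐)*(3 - 5*(9 - 5))/(-5) = -45*(2 - 21)/(-6) + (⅐)*(-⅕)*(3 - 5*4) = -(-15)*(-19)/2 + (⅐)*(-⅕)*(3 - 20) = -45*19/6 + (⅐)*(-⅕)*(-17) = -285/2 + 17/35 = -9941/70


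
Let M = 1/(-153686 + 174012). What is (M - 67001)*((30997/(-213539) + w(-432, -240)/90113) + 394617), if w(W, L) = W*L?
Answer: -5170645456657427220133175/195562949374841 ≈ -2.6440e+10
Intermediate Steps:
w(W, L) = L*W
M = 1/20326 ≈ 4.9198e-5
(M - 67001)*((30997/(-213539) + w(-432, -240)/90113) + 394617) = (1/20326 - 67001)*((30997/(-213539) - 240*(-432)/90113) + 394617) = -1361862325*((30997*(-1/213539) + 103680*(1/90113)) + 394617)/20326 = -1361862325*((-30997/213539 + 103680/90113) + 394617)/20326 = -1361862325*(19346490859/19242639907 + 394617)/20326 = -1361862325/20326*7593492178671478/19242639907 = -5170645456657427220133175/195562949374841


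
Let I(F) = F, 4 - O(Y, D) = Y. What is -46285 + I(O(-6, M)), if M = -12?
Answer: -46275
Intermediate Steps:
O(Y, D) = 4 - Y
-46285 + I(O(-6, M)) = -46285 + (4 - 1*(-6)) = -46285 + (4 + 6) = -46285 + 10 = -46275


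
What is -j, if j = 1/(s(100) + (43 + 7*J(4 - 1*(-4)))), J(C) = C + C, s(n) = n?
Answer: -1/255 ≈ -0.0039216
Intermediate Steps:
J(C) = 2*C
j = 1/255 (j = 1/(100 + (43 + 7*(2*(4 - 1*(-4))))) = 1/(100 + (43 + 7*(2*(4 + 4)))) = 1/(100 + (43 + 7*(2*8))) = 1/(100 + (43 + 7*16)) = 1/(100 + (43 + 112)) = 1/(100 + 155) = 1/255 ≈ 0.0039216)
-j = -1*1/255 = -1/255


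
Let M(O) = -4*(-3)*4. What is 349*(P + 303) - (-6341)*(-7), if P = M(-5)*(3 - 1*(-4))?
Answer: 178624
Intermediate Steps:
M(O) = 48 (M(O) = 12*4 = 48)
P = 336 (P = 48*(3 - 1*(-4)) = 48*(3 + 4) = 48*7 = 336)
349*(P + 303) - (-6341)*(-7) = 349*(336 + 303) - (-6341)*(-7) = 349*639 - 1*44387 = 223011 - 44387 = 178624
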